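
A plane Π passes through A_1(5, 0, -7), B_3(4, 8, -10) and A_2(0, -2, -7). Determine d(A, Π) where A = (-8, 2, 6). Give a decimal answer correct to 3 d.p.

14.533

A_1B_3 = (-1, 8, -3), A_1A_2 = (-5, -2, 0); a normal to Π is A_1B_3 × A_1A_2 = (-6, 15, 42).
Using A_1: Π has equation -6x + 15y + 42z = -324.
n·A − d = (-6)·(-8) + (15)·(2) + (42)·(6) − (-324) = 654; |n| = √2025.
Distance = |654| / √2025 = 654/√2025 ≈ 14.533.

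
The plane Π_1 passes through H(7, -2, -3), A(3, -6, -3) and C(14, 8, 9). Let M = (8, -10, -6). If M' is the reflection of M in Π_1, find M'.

(0, -2, -8)

HA = (-4, -4, 0), HC = (7, 10, 12); a normal to Π_1 is HA × HC = (-48, 48, -12).
Using H: Π_1 has equation -48x + 48y - 12z = -396.
λ = (n·M − d)/|n|² = (-792 − (-396))/4752 = -1/12.
Reflection = M − 2λn = (8, -10, -6) − (-1/6)·(-48, 48, -12) = (0, -2, -8).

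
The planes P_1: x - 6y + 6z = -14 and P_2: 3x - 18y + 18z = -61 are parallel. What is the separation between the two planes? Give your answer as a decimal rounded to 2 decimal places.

0.74

Rescale P_2 by 1/3: x - 6y + 6z = -61/3. Then distance = |-14 − (-61/3)| / √73 ≈ 0.74.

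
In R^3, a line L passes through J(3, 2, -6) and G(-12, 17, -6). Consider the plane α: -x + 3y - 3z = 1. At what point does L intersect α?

(8, -3, -6)

A direction vector for L is G − J = (-15, 15, 0).
Substitute r = (3, 2, -6) + t(-15, 15, 0) into the plane: 21 + 60t = 1, so t = -1/3.
Intersection: (3, 2, -6) + (-1/3)·(-15, 15, 0) = (8, -3, -6).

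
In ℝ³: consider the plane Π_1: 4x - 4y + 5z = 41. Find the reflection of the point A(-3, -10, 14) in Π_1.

(-11, -2, 4)

λ = (n·A − d)/|n|² = (98 − 41)/57 = 1.
Reflection = A − 2λn = (-3, -10, 14) − 2·(4, -4, 5) = (-11, -2, 4).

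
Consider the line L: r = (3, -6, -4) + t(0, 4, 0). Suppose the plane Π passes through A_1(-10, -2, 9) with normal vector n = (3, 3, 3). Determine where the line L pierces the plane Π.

(3, -2, -4)

Π: n·r = n·A_1 gives 3x + 3y + 3z = -9.
Substitute r = (3, -6, -4) + t(0, 4, 0) into the plane: -21 + 12t = -9, so t = 1.
Intersection: (3, -6, -4) + 1·(0, 4, 0) = (3, -2, -4).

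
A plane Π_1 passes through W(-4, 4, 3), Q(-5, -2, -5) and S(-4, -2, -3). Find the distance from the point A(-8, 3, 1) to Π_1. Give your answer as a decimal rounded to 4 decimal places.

WQ = (-1, -6, -8), WS = (0, -6, -6); a normal to Π_1 is WQ × WS = (-12, -6, 6).
Using W: Π_1 has equation -12x - 6y + 6z = 42.
n·A − d = (-12)·(-8) + (-6)·(3) + (6)·(1) − 42 = 42; |n| = √216.
Distance = |42| / √216 = 42/√216 ≈ 2.8577.

2.8577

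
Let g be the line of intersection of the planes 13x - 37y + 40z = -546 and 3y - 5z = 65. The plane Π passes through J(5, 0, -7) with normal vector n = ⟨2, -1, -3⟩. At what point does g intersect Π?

Direction of g: (13, -37, 40) × (0, 3, -5) = (65, 65, 39).
A point on g: solving the two plane equations with x = 18 gives (18, 20, -1).
Π: n·r = n·J gives 2x - y - 3z = 31.
Substitute r = (18, 20, -1) + t(65, 65, 39) into the plane: 19 + (-52)t = 31, so t = -3/13.
Intersection: (18, 20, -1) + (-3/13)·(65, 65, 39) = (3, 5, -10).

(3, 5, -10)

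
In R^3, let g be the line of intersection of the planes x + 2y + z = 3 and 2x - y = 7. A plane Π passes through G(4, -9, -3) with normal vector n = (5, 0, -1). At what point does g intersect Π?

(4, 1, -3)

Direction of g: (1, 2, 1) × (2, -1, 0) = (1, 2, -5).
A point on g: solving the two plane equations with x = 5 gives (5, 3, -8).
Π: n·r = n·G gives 5x - z = 23.
Substitute r = (5, 3, -8) + t(1, 2, -5) into the plane: 33 + 10t = 23, so t = -1.
Intersection: (5, 3, -8) + (-1)·(1, 2, -5) = (4, 1, -3).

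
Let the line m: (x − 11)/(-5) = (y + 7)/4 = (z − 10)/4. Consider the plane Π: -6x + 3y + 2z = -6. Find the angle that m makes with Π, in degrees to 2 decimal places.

m has direction (-5, 4, 4) through (11, -7, 10).
sin θ = |n·v| / (|n||v|) = |50| / (√49 · √57) = 0.94609.
θ ≈ 71.10°.

71.10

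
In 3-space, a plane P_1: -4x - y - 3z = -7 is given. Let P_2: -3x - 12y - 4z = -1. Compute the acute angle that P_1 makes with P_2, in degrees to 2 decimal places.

cos θ = |n₁·n₂| / (|n₁||n₂|) = |36| / (√26 · √169).
θ = arccos(0.54309) ≈ 57.11°.

57.11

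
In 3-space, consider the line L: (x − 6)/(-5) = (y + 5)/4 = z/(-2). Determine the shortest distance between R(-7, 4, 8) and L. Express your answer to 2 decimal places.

L has direction (-5, 4, -2) through (6, -5, 0).
Taking (6, -5, 0) on L with direction v = (-5, 4, -2): w = R − (6, -5, 0) = (-13, 9, 8), and w × v = (-50, -66, -7).
Distance = |w × v| / |v| = √6905 / √45 ≈ 12.39.

12.39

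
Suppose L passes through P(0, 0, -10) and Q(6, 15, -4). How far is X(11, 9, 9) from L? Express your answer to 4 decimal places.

15.1297

A direction vector for L is Q − P = (6, 15, 6).
Taking (0, 0, -10) on L with direction v = (6, 15, 6): w = X − (0, 0, -10) = (11, 9, 19), and w × v = (-231, 48, 111).
Distance = |w × v| / |v| = √67986 / √297 ≈ 15.1297.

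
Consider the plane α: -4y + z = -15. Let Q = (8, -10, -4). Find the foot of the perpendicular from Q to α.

Foot = Q − λn with λ = (n·Q − d)/|n|² = (36 − (-15))/17 = 3.
Foot = (8, -10, -4) − 3·(0, -4, 1) = (8, 2, -7).

(8, 2, -7)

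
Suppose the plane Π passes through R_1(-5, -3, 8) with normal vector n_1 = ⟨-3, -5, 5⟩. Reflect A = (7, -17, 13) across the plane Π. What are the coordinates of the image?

(13, -7, 3)

Π: n_1·r = n_1·R_1 gives -3x - 5y + 5z = 70.
λ = (n·A − d)/|n|² = (129 − 70)/59 = 1.
Reflection = A − 2λn = (7, -17, 13) − 2·(-3, -5, 5) = (13, -7, 3).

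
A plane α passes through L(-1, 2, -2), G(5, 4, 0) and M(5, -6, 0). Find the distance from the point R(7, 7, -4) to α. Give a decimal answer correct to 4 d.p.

4.4272

LG = (6, 2, 2), LM = (6, -8, 2); a normal to α is LG × LM = (20, 0, -60).
Using L: α has equation 20x - 60z = 100.
n·R − d = (20)·(7) + (0)·(7) + (-60)·(-4) − 100 = 280; |n| = √4000.
Distance = |280| / √4000 = 280/√4000 ≈ 4.4272.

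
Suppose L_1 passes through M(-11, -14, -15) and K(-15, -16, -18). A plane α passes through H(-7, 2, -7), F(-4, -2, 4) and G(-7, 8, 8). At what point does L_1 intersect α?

(-3, -10, -9)

A direction vector for L_1 is K − M = (-4, -2, -3).
HF = (3, -4, 11), HG = (0, 6, 15); a normal to α is HF × HG = (-126, -45, 18).
Using H: α has equation -126x - 45y + 18z = 666.
Substitute r = (-11, -14, -15) + t(-4, -2, -3) into the plane: 1746 + 540t = 666, so t = -2.
Intersection: (-11, -14, -15) + (-2)·(-4, -2, -3) = (-3, -10, -9).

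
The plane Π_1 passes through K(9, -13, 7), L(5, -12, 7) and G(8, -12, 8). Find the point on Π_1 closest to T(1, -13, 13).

(2, -9, 10)

KL = (-4, 1, 0), KG = (-1, 1, 1); a normal to Π_1 is KL × KG = (1, 4, -3).
Using K: Π_1 has equation x + 4y - 3z = -64.
Foot = T − λn with λ = (n·T − d)/|n|² = (-90 − (-64))/26 = -1.
Foot = (1, -13, 13) − (-1)·(1, 4, -3) = (2, -9, 10).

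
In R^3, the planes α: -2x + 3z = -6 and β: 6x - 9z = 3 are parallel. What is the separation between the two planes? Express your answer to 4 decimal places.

Rescale β by 1/(-3): -2x + 3z = -1. Then distance = |-6 − (-1)| / √13 ≈ 1.3868.

1.3868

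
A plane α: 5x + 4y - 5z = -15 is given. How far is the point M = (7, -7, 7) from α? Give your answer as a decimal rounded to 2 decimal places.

n·M − d = (5)·(7) + (4)·(-7) + (-5)·(7) − (-15) = -13; |n| = √66.
Distance = |-13| / √66 = 13/√66 ≈ 1.60.

1.60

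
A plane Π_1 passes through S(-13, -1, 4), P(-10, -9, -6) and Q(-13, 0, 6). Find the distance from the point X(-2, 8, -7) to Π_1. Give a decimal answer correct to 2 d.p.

SP = (3, -8, -10), SQ = (0, 1, 2); a normal to Π_1 is SP × SQ = (-6, -6, 3).
Using S: Π_1 has equation -6x - 6y + 3z = 96.
n·X − d = (-6)·(-2) + (-6)·(8) + (3)·(-7) − 96 = -153; |n| = √81.
Distance = |-153| / √81 = 153/√81 ≈ 17.00.

17.00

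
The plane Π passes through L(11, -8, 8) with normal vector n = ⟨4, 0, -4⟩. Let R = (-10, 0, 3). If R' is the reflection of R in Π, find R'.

(6, 0, -13)

Π: n·r = n·L gives 4x - 4z = 12.
λ = (n·R − d)/|n|² = (-52 − 12)/32 = -2.
Reflection = R − 2λn = (-10, 0, 3) − (-4)·(4, 0, -4) = (6, 0, -13).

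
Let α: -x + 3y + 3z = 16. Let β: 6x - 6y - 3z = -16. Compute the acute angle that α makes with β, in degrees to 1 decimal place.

cos θ = |n₁·n₂| / (|n₁||n₂|) = |-33| / (√19 · √81).
θ = arccos(0.84119) ≈ 32.7°.

32.7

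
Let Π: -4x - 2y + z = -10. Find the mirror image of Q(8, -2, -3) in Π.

λ = (n·Q − d)/|n|² = (-31 − (-10))/21 = -1.
Reflection = Q − 2λn = (8, -2, -3) − (-2)·(-4, -2, 1) = (0, -6, -1).

(0, -6, -1)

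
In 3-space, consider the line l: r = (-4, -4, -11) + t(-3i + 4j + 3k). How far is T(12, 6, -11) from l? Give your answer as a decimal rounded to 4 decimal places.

Taking (-4, -4, -11) on l with direction v = (-3, 4, 3): w = T − (-4, -4, -11) = (16, 10, 0), and w × v = (30, -48, 94).
Distance = |w × v| / |v| = √12040 / √34 ≈ 18.8180.

18.8180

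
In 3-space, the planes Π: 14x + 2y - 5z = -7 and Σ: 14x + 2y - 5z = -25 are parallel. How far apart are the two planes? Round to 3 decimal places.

1.200

Same normal n = (14, 2, -5) with |n| = √225; distance = |-7 − (-25)| / |n| = 18/√225 ≈ 1.200.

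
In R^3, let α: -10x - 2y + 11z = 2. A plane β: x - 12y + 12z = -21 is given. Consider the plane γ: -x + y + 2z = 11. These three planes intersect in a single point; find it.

(3, 6, 4)

Solving the 3×3 linear system -10x - 2y + 11z = 2, x - 12y + 12z = -21, -x + y + 2z = 11 (e.g. by elimination or Cramer's rule, determinant = 267) gives (3, 6, 4).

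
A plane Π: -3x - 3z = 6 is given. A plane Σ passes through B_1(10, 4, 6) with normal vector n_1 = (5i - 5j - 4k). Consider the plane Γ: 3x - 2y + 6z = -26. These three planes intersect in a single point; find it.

Σ: n_1·r = n_1·B_1 gives 5x - 5y - 4z = 6.
Solving the 3×3 linear system -3x - 3z = 6, 5x - 5y - 4z = 6, 3x - 2y + 6z = -26 (e.g. by elimination or Cramer's rule, determinant = 99) gives (2, 4, -4).

(2, 4, -4)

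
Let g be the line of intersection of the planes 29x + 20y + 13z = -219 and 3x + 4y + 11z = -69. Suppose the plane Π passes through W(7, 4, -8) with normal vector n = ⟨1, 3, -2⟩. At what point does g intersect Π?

(-12, 11, -7)

Direction of g: (29, 20, 13) × (3, 4, 11) = (168, -280, 56).
A point on g: solving the two plane equations with x = -3 gives (-3, -4, -4).
Π: n·r = n·W gives x + 3y - 2z = 35.
Substitute r = (-3, -4, -4) + t(168, -280, 56) into the plane: -7 + (-784)t = 35, so t = -3/56.
Intersection: (-3, -4, -4) + (-3/56)·(168, -280, 56) = (-12, 11, -7).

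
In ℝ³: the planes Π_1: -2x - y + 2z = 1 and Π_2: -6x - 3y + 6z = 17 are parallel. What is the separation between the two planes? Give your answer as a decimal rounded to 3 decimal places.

1.556

Rescale Π_2 by 1/3: -2x - y + 2z = 17/3. Then distance = |1 − (17/3)| / √9 ≈ 1.556.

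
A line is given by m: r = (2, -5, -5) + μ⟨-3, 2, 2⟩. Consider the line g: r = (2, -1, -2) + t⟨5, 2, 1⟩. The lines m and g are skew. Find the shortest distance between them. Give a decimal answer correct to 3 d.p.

0.193

Common perpendicular direction n = (-3, 2, 2) × (5, 2, 1) = (-2, 13, -16).
With w = (2, -1, -2) − (2, -5, -5) = (0, 4, 3), w · n = 4.
Distance = |w · n| / |n| = |4| / √429 ≈ 0.193.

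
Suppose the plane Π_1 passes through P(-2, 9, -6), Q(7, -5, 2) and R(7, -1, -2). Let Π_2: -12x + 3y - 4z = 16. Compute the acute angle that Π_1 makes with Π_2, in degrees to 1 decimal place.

PQ = (9, -14, 8), PR = (9, -10, 4); a normal to Π_1 is PQ × PR = (24, 36, 36).
Using P: Π_1 has equation 24x + 36y + 36z = 60.
cos θ = |n₁·n₂| / (|n₁||n₂|) = |-324| / (√3168 · √169).
θ = arccos(0.44280) ≈ 63.7°.

63.7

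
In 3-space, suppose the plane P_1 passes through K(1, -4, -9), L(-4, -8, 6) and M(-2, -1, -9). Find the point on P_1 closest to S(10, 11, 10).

KL = (-5, -4, 15), KM = (-3, 3, 0); a normal to P_1 is KL × KM = (-45, -45, -27).
Using K: P_1 has equation -45x - 45y - 27z = 378.
Foot = S − λn with λ = (n·S − d)/|n|² = (-1215 − 378)/4779 = -1/3.
Foot = (10, 11, 10) − (-1/3)·(-45, -45, -27) = (-5, -4, 1).

(-5, -4, 1)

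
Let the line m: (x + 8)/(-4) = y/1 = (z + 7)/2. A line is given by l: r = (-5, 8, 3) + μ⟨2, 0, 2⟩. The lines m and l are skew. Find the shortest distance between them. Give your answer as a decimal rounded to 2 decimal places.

m has direction (-4, 1, 2) through (-8, 0, -7).
Common perpendicular direction n = (-4, 1, 2) × (2, 0, 2) = (2, 12, -2).
With w = (-5, 8, 3) − (-8, 0, -7) = (3, 8, 10), w · n = 82.
Distance = |w · n| / |n| = |82| / √152 ≈ 6.65.

6.65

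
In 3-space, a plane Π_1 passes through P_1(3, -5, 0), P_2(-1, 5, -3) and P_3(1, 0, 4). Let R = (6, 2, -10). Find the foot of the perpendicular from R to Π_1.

P_1P_2 = (-4, 10, -3), P_1P_3 = (-2, 5, 4); a normal to Π_1 is P_1P_2 × P_1P_3 = (55, 22, 0).
Using P_1: Π_1 has equation 55x + 22y = 55.
Foot = R − λn with λ = (n·R − d)/|n|² = (374 − 55)/3509 = 1/11.
Foot = (6, 2, -10) − (1/11)·(55, 22, 0) = (1, 0, -10).

(1, 0, -10)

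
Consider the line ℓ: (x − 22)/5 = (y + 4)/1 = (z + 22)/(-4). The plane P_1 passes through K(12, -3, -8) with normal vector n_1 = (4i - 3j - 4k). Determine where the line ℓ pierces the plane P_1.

ℓ has direction (5, 1, -4) through (22, -4, -22).
P_1: n_1·r = n_1·K gives 4x - 3y - 4z = 89.
Substitute r = (22, -4, -22) + t(5, 1, -4) into the plane: 188 + 33t = 89, so t = -3.
Intersection: (22, -4, -22) + (-3)·(5, 1, -4) = (7, -7, -10).

(7, -7, -10)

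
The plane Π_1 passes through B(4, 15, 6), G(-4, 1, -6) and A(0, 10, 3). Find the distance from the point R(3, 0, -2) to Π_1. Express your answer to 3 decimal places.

6.294

BG = (-8, -14, -12), BA = (-4, -5, -3); a normal to Π_1 is BG × BA = (-18, 24, -16).
Using B: Π_1 has equation -18x + 24y - 16z = 192.
n·R − d = (-18)·(3) + (24)·(0) + (-16)·(-2) − 192 = -214; |n| = √1156.
Distance = |-214| / √1156 = 214/√1156 ≈ 6.294.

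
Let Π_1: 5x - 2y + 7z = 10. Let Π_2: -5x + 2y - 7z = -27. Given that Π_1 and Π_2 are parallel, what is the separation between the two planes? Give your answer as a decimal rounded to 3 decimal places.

1.925

Rescale Π_2 by 1/(-1): 5x - 2y + 7z = 27. Then distance = |10 − 27| / √78 ≈ 1.925.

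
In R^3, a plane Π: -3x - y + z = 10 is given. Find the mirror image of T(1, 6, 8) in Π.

(-5, 4, 10)

λ = (n·T − d)/|n|² = (-1 − 10)/11 = -1.
Reflection = T − 2λn = (1, 6, 8) − (-2)·(-3, -1, 1) = (-5, 4, 10).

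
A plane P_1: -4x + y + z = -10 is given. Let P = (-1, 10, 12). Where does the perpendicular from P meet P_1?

(7, 8, 10)

Foot = P − λn with λ = (n·P − d)/|n|² = (26 − (-10))/18 = 2.
Foot = (-1, 10, 12) − 2·(-4, 1, 1) = (7, 8, 10).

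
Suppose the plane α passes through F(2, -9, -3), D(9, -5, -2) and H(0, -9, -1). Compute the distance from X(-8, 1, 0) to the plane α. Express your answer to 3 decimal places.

11.023

FD = (7, 4, 1), FH = (-2, 0, 2); a normal to α is FD × FH = (8, -16, 8).
Using F: α has equation 8x - 16y + 8z = 136.
n·X − d = (8)·(-8) + (-16)·(1) + (8)·(0) − 136 = -216; |n| = √384.
Distance = |-216| / √384 = 216/√384 ≈ 11.023.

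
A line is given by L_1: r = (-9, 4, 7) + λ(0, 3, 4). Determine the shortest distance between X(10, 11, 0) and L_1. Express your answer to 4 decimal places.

21.3785

Taking (-9, 4, 7) on L_1 with direction v = (0, 3, 4): w = X − (-9, 4, 7) = (19, 7, -7), and w × v = (49, -76, 57).
Distance = |w × v| / |v| = √11426 / √25 ≈ 21.3785.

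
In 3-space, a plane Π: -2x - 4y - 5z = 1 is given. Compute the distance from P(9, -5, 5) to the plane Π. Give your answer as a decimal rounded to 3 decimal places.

n·P − d = (-2)·(9) + (-4)·(-5) + (-5)·(5) − 1 = -24; |n| = √45.
Distance = |-24| / √45 = 24/√45 ≈ 3.578.

3.578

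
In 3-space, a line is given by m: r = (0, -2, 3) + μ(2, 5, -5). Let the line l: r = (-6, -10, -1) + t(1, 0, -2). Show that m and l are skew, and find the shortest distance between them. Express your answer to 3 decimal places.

Common perpendicular direction n = (2, 5, -5) × (1, 0, -2) = (-10, -1, -5).
With w = (-6, -10, -1) − (0, -2, 3) = (-6, -8, -4), w · n = 88.
Since n ≠ 0 the lines are not parallel, and w · n = 88 ≠ 0 so they do not intersect; hence they are skew.
Distance = |w · n| / |n| = |88| / √126 ≈ 7.840.

7.840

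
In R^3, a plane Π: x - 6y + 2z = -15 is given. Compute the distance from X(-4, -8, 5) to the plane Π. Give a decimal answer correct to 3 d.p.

10.776

n·X − d = (1)·(-4) + (-6)·(-8) + (2)·(5) − (-15) = 69; |n| = √41.
Distance = |69| / √41 = 69/√41 ≈ 10.776.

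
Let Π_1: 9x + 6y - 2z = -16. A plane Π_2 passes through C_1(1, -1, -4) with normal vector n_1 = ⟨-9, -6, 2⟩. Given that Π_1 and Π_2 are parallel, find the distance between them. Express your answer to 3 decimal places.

Π_2: n_1·r = n_1·C_1 gives -9x - 6y + 2z = -11.
Rescale Π_2 by 1/(-1): 9x + 6y - 2z = 11. Then distance = |-16 − 11| / √121 ≈ 2.455.

2.455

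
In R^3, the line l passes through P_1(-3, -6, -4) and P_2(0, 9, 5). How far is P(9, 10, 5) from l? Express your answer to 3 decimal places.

A direction vector for l is P_2 − P_1 = (3, 15, 9).
Taking (-3, -6, -4) on l with direction v = (3, 15, 9): w = P − (-3, -6, -4) = (12, 16, 9), and w × v = (9, -81, 132).
Distance = |w × v| / |v| = √24066 / √315 ≈ 8.741.

8.741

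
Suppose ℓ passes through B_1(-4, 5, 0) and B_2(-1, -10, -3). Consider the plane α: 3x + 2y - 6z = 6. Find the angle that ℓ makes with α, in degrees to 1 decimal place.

A direction vector for ℓ is B_2 − B_1 = (3, -15, -3).
sin θ = |n·v| / (|n||v|) = |-3| / (√49 · √243) = 0.02749.
θ ≈ 1.6°.

1.6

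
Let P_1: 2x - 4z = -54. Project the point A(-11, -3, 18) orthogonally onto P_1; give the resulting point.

(-7, -3, 10)

Foot = A − λn with λ = (n·A − d)/|n|² = (-94 − (-54))/20 = -2.
Foot = (-11, -3, 18) − (-2)·(2, 0, -4) = (-7, -3, 10).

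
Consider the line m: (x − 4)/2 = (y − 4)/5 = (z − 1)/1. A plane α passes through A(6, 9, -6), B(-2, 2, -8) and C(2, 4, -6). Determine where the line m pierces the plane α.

(0, -6, -1)

m has direction (2, 5, 1) through (4, 4, 1).
AB = (-8, -7, -2), AC = (-4, -5, 0); a normal to α is AB × AC = (-10, 8, 12).
Using A: α has equation -10x + 8y + 12z = -60.
Substitute r = (4, 4, 1) + t(2, 5, 1) into the plane: 4 + 32t = -60, so t = -2.
Intersection: (4, 4, 1) + (-2)·(2, 5, 1) = (0, -6, -1).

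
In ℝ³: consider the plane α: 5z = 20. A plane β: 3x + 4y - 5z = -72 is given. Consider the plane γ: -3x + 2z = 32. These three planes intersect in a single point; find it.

(-8, -7, 4)

Solving the 3×3 linear system 5z = 20, 3x + 4y - 5z = -72, -3x + 2z = 32 (e.g. by elimination or Cramer's rule, determinant = 60) gives (-8, -7, 4).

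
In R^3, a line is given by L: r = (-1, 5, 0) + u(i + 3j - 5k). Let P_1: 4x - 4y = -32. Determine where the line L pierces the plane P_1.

(0, 8, -5)

Substitute r = (-1, 5, 0) + t(1, 3, -5) into the plane: -24 + (-8)t = -32, so t = 1.
Intersection: (-1, 5, 0) + 1·(1, 3, -5) = (0, 8, -5).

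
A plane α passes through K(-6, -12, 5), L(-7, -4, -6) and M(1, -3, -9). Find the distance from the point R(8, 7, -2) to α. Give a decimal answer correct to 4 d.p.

KL = (-1, 8, -11), KM = (7, 9, -14); a normal to α is KL × KM = (-13, -91, -65).
Using K: α has equation -13x - 91y - 65z = 845.
n·R − d = (-13)·(8) + (-91)·(7) + (-65)·(-2) − 845 = -1456; |n| = √12675.
Distance = |-1456| / √12675 = 1456/√12675 ≈ 12.9326.

12.9326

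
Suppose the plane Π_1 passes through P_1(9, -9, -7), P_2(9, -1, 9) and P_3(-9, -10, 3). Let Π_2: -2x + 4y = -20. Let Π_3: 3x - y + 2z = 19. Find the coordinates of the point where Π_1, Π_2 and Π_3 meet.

(0, -5, 7)

P_1P_2 = (0, 8, 16), P_1P_3 = (-18, -1, 10); a normal to Π_1 is P_1P_2 × P_1P_3 = (96, -288, 144).
Using P_1: Π_1 has equation 96x - 288y + 144z = 2448.
Solving the 3×3 linear system 96x - 288y + 144z = 2448, -2x + 4y = -20, 3x - y + 2z = 19 (e.g. by elimination or Cramer's rule, determinant = -1824) gives (0, -5, 7).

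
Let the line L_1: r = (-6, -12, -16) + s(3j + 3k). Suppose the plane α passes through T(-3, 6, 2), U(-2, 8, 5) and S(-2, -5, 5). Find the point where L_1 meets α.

TU = (1, 2, 3), TS = (1, -11, 3); a normal to α is TU × TS = (39, 0, -13).
Using T: α has equation 39x - 13z = -143.
Substitute r = (-6, -12, -16) + t(0, 3, 3) into the plane: -26 + (-39)t = -143, so t = 3.
Intersection: (-6, -12, -16) + 3·(0, 3, 3) = (-6, -3, -7).

(-6, -3, -7)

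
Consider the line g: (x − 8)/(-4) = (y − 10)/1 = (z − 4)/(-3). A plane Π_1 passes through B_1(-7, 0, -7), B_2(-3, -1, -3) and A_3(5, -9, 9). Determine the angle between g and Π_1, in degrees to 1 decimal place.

g has direction (-4, 1, -3) through (8, 10, 4).
B_1B_2 = (4, -1, 4), B_1A_3 = (12, -9, 16); a normal to Π_1 is B_1B_2 × B_1A_3 = (20, -16, -24).
Using B_1: Π_1 has equation 20x - 16y - 24z = 28.
sin θ = |n·v| / (|n||v|) = |-24| / (√1232 · √26) = 0.13410.
θ ≈ 7.7°.

7.7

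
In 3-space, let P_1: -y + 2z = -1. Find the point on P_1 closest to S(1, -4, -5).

Foot = S − λn with λ = (n·S − d)/|n|² = (-6 − (-1))/5 = -1.
Foot = (1, -4, -5) − (-1)·(0, -1, 2) = (1, -5, -3).

(1, -5, -3)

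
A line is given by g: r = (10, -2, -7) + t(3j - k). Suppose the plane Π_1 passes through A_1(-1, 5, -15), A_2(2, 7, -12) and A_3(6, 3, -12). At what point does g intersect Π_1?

(10, 4, -9)

A_1A_2 = (3, 2, 3), A_1A_3 = (7, -2, 3); a normal to Π_1 is A_1A_2 × A_1A_3 = (12, 12, -20).
Using A_1: Π_1 has equation 12x + 12y - 20z = 348.
Substitute r = (10, -2, -7) + t(0, 3, -1) into the plane: 236 + 56t = 348, so t = 2.
Intersection: (10, -2, -7) + 2·(0, 3, -1) = (10, 4, -9).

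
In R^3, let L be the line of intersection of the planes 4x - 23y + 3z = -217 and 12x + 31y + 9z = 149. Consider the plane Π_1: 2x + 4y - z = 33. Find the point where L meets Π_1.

Direction of L: (4, -23, 3) × (12, 31, 9) = (-300, 0, 400).
A point on L: solving the two plane equations with x = 0 gives (0, 8, -11).
Substitute r = (0, 8, -11) + t(-300, 0, 400) into the plane: 43 + (-1000)t = 33, so t = 1/100.
Intersection: (0, 8, -11) + (1/100)·(-300, 0, 400) = (-3, 8, -7).

(-3, 8, -7)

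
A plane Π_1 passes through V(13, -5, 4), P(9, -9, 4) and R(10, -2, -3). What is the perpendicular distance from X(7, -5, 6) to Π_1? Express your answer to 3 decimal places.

4.665

VP = (-4, -4, 0), VR = (-3, 3, -7); a normal to Π_1 is VP × VR = (28, -28, -24).
Using V: Π_1 has equation 28x - 28y - 24z = 408.
n·X − d = (28)·(7) + (-28)·(-5) + (-24)·(6) − 408 = -216; |n| = √2144.
Distance = |-216| / √2144 = 216/√2144 ≈ 4.665.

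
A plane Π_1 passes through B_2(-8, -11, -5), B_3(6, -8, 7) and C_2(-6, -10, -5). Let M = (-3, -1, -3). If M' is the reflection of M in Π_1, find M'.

B_2B_3 = (14, 3, 12), B_2C_2 = (2, 1, 0); a normal to Π_1 is B_2B_3 × B_2C_2 = (-12, 24, 8).
Using B_2: Π_1 has equation -12x + 24y + 8z = -208.
λ = (n·M − d)/|n|² = (-12 − (-208))/784 = 1/4.
Reflection = M − 2λn = (-3, -1, -3) − (1/2)·(-12, 24, 8) = (3, -13, -7).

(3, -13, -7)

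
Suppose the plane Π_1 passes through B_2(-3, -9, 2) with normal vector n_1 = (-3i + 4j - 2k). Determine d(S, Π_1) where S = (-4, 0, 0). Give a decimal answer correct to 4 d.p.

7.9849

Π_1: n_1·r = n_1·B_2 gives -3x + 4y - 2z = -31.
n·S − d = (-3)·(-4) + (4)·(0) + (-2)·(0) − (-31) = 43; |n| = √29.
Distance = |43| / √29 = 43/√29 ≈ 7.9849.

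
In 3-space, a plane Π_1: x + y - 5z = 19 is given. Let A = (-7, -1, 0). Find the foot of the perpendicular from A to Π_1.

Foot = A − λn with λ = (n·A − d)/|n|² = (-8 − 19)/27 = -1.
Foot = (-7, -1, 0) − (-1)·(1, 1, -5) = (-6, 0, -5).

(-6, 0, -5)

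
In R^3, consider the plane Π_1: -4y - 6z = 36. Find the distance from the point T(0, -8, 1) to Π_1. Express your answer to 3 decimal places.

1.387

n·T − d = (0)·(0) + (-4)·(-8) + (-6)·(1) − 36 = -10; |n| = √52.
Distance = |-10| / √52 = 10/√52 ≈ 1.387.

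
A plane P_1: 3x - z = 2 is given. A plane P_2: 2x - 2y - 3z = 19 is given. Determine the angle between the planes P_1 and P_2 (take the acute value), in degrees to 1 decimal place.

46.3

cos θ = |n₁·n₂| / (|n₁||n₂|) = |9| / (√10 · √17).
θ = arccos(0.69027) ≈ 46.3°.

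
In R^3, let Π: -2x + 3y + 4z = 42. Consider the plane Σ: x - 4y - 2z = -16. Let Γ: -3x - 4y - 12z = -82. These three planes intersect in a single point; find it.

(-6, -2, 9)

Solving the 3×3 linear system -2x + 3y + 4z = 42, x - 4y - 2z = -16, -3x - 4y - 12z = -82 (e.g. by elimination or Cramer's rule, determinant = -90) gives (-6, -2, 9).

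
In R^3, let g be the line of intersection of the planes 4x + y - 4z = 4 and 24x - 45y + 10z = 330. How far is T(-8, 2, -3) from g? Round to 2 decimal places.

Direction of g: (4, 1, -4) × (24, -45, 10) = (-170, -136, -204).
A point on g: solving the two plane equations with x = 0 gives (0, -8, -3).
Taking (0, -8, -3) on g with direction v = (-170, -136, -204): w = T − (0, -8, -3) = (-8, 10, 0), and w × v = (-2040, -1632, 2788).
Distance = |w × v| / |v| = √14597968 / √89012 ≈ 12.81.

12.81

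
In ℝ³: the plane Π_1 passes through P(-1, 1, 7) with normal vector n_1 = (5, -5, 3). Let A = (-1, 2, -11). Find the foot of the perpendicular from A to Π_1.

(4, -3, -8)

Π_1: n_1·r = n_1·P gives 5x - 5y + 3z = 11.
Foot = A − λn with λ = (n·A − d)/|n|² = (-48 − 11)/59 = -1.
Foot = (-1, 2, -11) − (-1)·(5, -5, 3) = (4, -3, -8).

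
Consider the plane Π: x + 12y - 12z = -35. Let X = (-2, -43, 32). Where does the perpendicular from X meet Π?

(1, -7, -4)

Foot = X − λn with λ = (n·X − d)/|n|² = (-902 − (-35))/289 = -3.
Foot = (-2, -43, 32) − (-3)·(1, 12, -12) = (1, -7, -4).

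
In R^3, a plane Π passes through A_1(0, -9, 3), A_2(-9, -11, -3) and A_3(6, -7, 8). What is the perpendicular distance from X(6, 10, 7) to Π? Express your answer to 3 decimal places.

A_1A_2 = (-9, -2, -6), A_1A_3 = (6, 2, 5); a normal to Π is A_1A_2 × A_1A_3 = (2, 9, -6).
Using A_1: Π has equation 2x + 9y - 6z = -99.
n·X − d = (2)·(6) + (9)·(10) + (-6)·(7) − (-99) = 159; |n| = √121.
Distance = |159| / √121 = 159/√121 ≈ 14.455.

14.455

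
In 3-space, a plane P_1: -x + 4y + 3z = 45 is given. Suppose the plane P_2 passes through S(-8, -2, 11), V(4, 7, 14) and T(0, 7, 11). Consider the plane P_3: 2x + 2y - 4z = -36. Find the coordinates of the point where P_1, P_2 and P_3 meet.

(-8, 4, 7)

SV = (12, 9, 3), ST = (8, 9, 0); a normal to P_2 is SV × ST = (-27, 24, 36).
Using S: P_2 has equation -27x + 24y + 36z = 564.
Solving the 3×3 linear system -x + 4y + 3z = 45, -27x + 24y + 36z = 564, 2x + 2y - 4z = -36 (e.g. by elimination or Cramer's rule, determinant = -282) gives (-8, 4, 7).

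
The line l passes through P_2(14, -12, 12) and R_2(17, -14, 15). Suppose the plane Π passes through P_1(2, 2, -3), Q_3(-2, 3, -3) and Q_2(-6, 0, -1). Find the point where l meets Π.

A direction vector for l is R_2 − P_2 = (3, -2, 3).
P_1Q_3 = (-4, 1, 0), P_1Q_2 = (-8, -2, 2); a normal to Π is P_1Q_3 × P_1Q_2 = (2, 8, 16).
Using P_1: Π has equation 2x + 8y + 16z = -28.
Substitute r = (14, -12, 12) + t(3, -2, 3) into the plane: 124 + 38t = -28, so t = -4.
Intersection: (14, -12, 12) + (-4)·(3, -2, 3) = (2, -4, 0).

(2, -4, 0)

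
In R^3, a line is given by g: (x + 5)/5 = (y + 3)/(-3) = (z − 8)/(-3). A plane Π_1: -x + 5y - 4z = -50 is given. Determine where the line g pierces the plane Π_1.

g has direction (5, -3, -3) through (-5, -3, 8).
Substitute r = (-5, -3, 8) + t(5, -3, -3) into the plane: -42 + (-8)t = -50, so t = 1.
Intersection: (-5, -3, 8) + 1·(5, -3, -3) = (0, -6, 5).

(0, -6, 5)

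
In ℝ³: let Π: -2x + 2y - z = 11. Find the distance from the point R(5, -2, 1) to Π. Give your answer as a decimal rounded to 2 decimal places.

n·R − d = (-2)·(5) + (2)·(-2) + (-1)·(1) − 11 = -26; |n| = √9.
Distance = |-26| / √9 = 26/√9 ≈ 8.67.

8.67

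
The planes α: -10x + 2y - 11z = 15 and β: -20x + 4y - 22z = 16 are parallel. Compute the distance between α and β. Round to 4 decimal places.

Rescale β by 1/2: -10x + 2y - 11z = 8. Then distance = |15 − 8| / √225 ≈ 0.4667.

0.4667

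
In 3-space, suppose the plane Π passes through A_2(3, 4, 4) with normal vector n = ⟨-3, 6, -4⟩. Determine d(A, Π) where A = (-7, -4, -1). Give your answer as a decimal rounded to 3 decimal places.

Π: n·r = n·A_2 gives -3x + 6y - 4z = -1.
n·A − d = (-3)·(-7) + (6)·(-4) + (-4)·(-1) − (-1) = 2; |n| = √61.
Distance = |2| / √61 = 2/√61 ≈ 0.256.

0.256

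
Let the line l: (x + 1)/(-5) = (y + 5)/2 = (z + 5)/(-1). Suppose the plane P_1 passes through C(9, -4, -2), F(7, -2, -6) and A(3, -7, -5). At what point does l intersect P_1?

(4, -7, -4)

l has direction (-5, 2, -1) through (-1, -5, -5).
CF = (-2, 2, -4), CA = (-6, -3, -3); a normal to P_1 is CF × CA = (-18, 18, 18).
Using C: P_1 has equation -18x + 18y + 18z = -270.
Substitute r = (-1, -5, -5) + t(-5, 2, -1) into the plane: -162 + 108t = -270, so t = -1.
Intersection: (-1, -5, -5) + (-1)·(-5, 2, -1) = (4, -7, -4).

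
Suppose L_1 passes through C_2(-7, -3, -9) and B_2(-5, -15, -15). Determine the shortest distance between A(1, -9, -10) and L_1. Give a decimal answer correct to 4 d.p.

A direction vector for L_1 is B_2 − C_2 = (2, -12, -6).
Taking (-7, -3, -9) on L_1 with direction v = (2, -12, -6): w = A − (-7, -3, -9) = (8, -6, -1), and w × v = (24, 46, -84).
Distance = |w × v| / |v| = √9748 / √184 ≈ 7.2786.

7.2786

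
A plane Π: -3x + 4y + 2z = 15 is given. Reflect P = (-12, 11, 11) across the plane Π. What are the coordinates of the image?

λ = (n·P − d)/|n|² = (102 − 15)/29 = 3.
Reflection = P − 2λn = (-12, 11, 11) − 6·(-3, 4, 2) = (6, -13, -1).

(6, -13, -1)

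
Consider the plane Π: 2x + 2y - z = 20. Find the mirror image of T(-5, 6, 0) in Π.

(3, 14, -4)

λ = (n·T − d)/|n|² = (2 − 20)/9 = -2.
Reflection = T − 2λn = (-5, 6, 0) − (-4)·(2, 2, -1) = (3, 14, -4).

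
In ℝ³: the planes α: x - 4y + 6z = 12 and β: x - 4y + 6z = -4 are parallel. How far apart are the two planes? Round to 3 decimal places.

2.198

Same normal n = (1, -4, 6) with |n| = √53; distance = |12 − (-4)| / |n| = 16/√53 ≈ 2.198.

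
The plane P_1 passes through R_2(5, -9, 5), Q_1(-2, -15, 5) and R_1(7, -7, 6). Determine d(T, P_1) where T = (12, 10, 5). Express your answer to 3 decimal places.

9.646

R_2Q_1 = (-7, -6, 0), R_2R_1 = (2, 2, 1); a normal to P_1 is R_2Q_1 × R_2R_1 = (-6, 7, -2).
Using R_2: P_1 has equation -6x + 7y - 2z = -103.
n·T − d = (-6)·(12) + (7)·(10) + (-2)·(5) − (-103) = 91; |n| = √89.
Distance = |91| / √89 = 91/√89 ≈ 9.646.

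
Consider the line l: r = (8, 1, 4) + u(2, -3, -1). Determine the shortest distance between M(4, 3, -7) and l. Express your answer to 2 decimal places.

Taking (8, 1, 4) on l with direction v = (2, -3, -1): w = M − (8, 1, 4) = (-4, 2, -11), and w × v = (-35, -26, 8).
Distance = |w × v| / |v| = √1965 / √14 ≈ 11.85.

11.85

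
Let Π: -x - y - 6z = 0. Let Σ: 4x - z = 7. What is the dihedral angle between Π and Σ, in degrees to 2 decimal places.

cos θ = |n₁·n₂| / (|n₁||n₂|) = |2| / (√38 · √17).
θ = arccos(0.07869) ≈ 85.49°.

85.49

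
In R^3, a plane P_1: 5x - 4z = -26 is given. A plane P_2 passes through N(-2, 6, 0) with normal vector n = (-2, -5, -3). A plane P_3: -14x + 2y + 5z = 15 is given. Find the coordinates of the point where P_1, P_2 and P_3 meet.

P_2: n·r = n·N gives -2x - 5y - 3z = -26.
Solving the 3×3 linear system 5x - 4z = -26, -2x - 5y - 3z = -26, -14x + 2y + 5z = 15 (e.g. by elimination or Cramer's rule, determinant = 201) gives (2, -1, 9).

(2, -1, 9)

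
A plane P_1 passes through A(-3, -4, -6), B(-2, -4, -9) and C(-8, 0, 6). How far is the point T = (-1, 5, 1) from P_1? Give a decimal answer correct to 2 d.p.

AB = (1, 0, -3), AC = (-5, 4, 12); a normal to P_1 is AB × AC = (12, 3, 4).
Using A: P_1 has equation 12x + 3y + 4z = -72.
n·T − d = (12)·(-1) + (3)·(5) + (4)·(1) − (-72) = 79; |n| = √169.
Distance = |79| / √169 = 79/√169 ≈ 6.08.

6.08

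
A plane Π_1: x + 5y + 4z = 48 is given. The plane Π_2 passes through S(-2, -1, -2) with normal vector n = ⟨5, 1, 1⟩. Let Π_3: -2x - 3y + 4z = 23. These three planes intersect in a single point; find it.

Π_2: n·r = n·S gives 5x + y + z = -13.
Solving the 3×3 linear system x + 5y + 4z = 48, 5x + y + z = -13, -2x - 3y + 4z = 23 (e.g. by elimination or Cramer's rule, determinant = -155) gives (-5, 5, 7).

(-5, 5, 7)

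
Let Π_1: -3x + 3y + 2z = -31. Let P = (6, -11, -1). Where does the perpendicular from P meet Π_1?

Foot = P − λn with λ = (n·P − d)/|n|² = (-53 − (-31))/22 = -1.
Foot = (6, -11, -1) − (-1)·(-3, 3, 2) = (3, -8, 1).

(3, -8, 1)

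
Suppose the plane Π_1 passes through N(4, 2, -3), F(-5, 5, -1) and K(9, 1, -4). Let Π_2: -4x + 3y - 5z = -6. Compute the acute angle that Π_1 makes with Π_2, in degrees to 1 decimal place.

31.9

NF = (-9, 3, 2), NK = (5, -1, -1); a normal to Π_1 is NF × NK = (-1, 1, -6).
Using N: Π_1 has equation -x + y - 6z = 16.
cos θ = |n₁·n₂| / (|n₁||n₂|) = |37| / (√38 · √50).
θ = arccos(0.84884) ≈ 31.9°.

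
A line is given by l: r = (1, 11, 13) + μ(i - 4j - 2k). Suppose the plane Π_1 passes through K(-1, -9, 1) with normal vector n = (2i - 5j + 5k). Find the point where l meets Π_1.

Π_1: n·r = n·K gives 2x - 5y + 5z = 48.
Substitute r = (1, 11, 13) + t(1, -4, -2) into the plane: 12 + 12t = 48, so t = 3.
Intersection: (1, 11, 13) + 3·(1, -4, -2) = (4, -1, 7).

(4, -1, 7)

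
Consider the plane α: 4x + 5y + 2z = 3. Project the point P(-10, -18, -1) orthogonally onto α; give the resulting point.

Foot = P − λn with λ = (n·P − d)/|n|² = (-132 − 3)/45 = -3.
Foot = (-10, -18, -1) − (-3)·(4, 5, 2) = (2, -3, 5).

(2, -3, 5)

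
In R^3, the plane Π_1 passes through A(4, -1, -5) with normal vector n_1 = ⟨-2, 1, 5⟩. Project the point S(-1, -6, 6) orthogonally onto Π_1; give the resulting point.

(3, -8, -4)

Π_1: n_1·r = n_1·A gives -2x + y + 5z = -34.
Foot = S − λn with λ = (n·S − d)/|n|² = (26 − (-34))/30 = 2.
Foot = (-1, -6, 6) − 2·(-2, 1, 5) = (3, -8, -4).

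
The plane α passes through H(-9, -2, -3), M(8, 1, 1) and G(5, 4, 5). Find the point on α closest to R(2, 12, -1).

HM = (17, 3, 4), HG = (14, 6, 8); a normal to α is HM × HG = (0, -80, 60).
Using H: α has equation -80y + 60z = -20.
Foot = R − λn with λ = (n·R − d)/|n|² = (-1020 − (-20))/10000 = -1/10.
Foot = (2, 12, -1) − (-1/10)·(0, -80, 60) = (2, 4, 5).

(2, 4, 5)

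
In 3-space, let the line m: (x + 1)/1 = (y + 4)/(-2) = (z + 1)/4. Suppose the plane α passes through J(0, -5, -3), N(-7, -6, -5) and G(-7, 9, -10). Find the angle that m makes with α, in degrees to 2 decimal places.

36.31

m has direction (1, -2, 4) through (-1, -4, -1).
JN = (-7, -1, -2), JG = (-7, 14, -7); a normal to α is JN × JG = (35, -35, -105).
Using J: α has equation 35x - 35y - 105z = 490.
sin θ = |n·v| / (|n||v|) = |-315| / (√13475 · √21) = 0.59216.
θ ≈ 36.31°.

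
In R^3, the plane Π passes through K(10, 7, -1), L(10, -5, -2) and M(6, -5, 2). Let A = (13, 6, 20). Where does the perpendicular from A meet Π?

(1, 7, 8)

KL = (0, -12, -1), KM = (-4, -12, 3); a normal to Π is KL × KM = (-48, 4, -48).
Using K: Π has equation -48x + 4y - 48z = -404.
Foot = A − λn with λ = (n·A − d)/|n|² = (-1560 − (-404))/4624 = -1/4.
Foot = (13, 6, 20) − (-1/4)·(-48, 4, -48) = (1, 7, 8).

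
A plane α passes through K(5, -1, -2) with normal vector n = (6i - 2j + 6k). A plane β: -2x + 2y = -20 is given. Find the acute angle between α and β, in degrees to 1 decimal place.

49.5

α: n·r = n·K gives 6x - 2y + 6z = 20.
cos θ = |n₁·n₂| / (|n₁||n₂|) = |-16| / (√76 · √8).
θ = arccos(0.64889) ≈ 49.5°.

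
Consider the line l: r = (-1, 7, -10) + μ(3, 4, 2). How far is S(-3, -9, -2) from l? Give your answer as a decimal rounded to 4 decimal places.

14.9482

Taking (-1, 7, -10) on l with direction v = (3, 4, 2): w = S − (-1, 7, -10) = (-2, -16, 8), and w × v = (-64, 28, 40).
Distance = |w × v| / |v| = √6480 / √29 ≈ 14.9482.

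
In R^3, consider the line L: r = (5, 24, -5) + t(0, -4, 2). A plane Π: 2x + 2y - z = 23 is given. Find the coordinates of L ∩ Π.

(5, 8, 3)

Substitute r = (5, 24, -5) + t(0, -4, 2) into the plane: 63 + (-10)t = 23, so t = 4.
Intersection: (5, 24, -5) + 4·(0, -4, 2) = (5, 8, 3).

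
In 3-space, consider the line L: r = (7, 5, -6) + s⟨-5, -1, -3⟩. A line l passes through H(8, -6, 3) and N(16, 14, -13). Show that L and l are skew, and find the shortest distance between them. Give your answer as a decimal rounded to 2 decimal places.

A direction vector for l is N − H = (8, 20, -16).
Common perpendicular direction n = (-5, -1, -3) × (8, 20, -16) = (76, -104, -92).
With w = (8, -6, 3) − (7, 5, -6) = (1, -11, 9), w · n = 392.
Since n ≠ 0 the lines are not parallel, and w · n = 392 ≠ 0 so they do not intersect; hence they are skew.
Distance = |w · n| / |n| = |392| / √25056 ≈ 2.48.

2.48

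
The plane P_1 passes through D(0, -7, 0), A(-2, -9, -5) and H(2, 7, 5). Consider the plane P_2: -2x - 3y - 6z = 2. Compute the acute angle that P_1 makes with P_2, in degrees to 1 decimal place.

DA = (-2, -2, -5), DH = (2, 14, 5); a normal to P_1 is DA × DH = (60, 0, -24).
Using D: P_1 has equation 60x - 24z = 0.
cos θ = |n₁·n₂| / (|n₁||n₂|) = |24| / (√4176 · √49).
θ = arccos(0.05306) ≈ 87.0°.

87.0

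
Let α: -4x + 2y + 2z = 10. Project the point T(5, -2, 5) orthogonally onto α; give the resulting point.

Foot = T − λn with λ = (n·T − d)/|n|² = (-14 − 10)/24 = -1.
Foot = (5, -2, 5) − (-1)·(-4, 2, 2) = (1, 0, 7).

(1, 0, 7)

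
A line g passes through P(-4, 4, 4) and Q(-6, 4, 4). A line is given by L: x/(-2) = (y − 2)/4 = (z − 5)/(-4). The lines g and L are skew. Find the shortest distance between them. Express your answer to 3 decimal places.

0.707

A direction vector for g is Q − P = (-2, 0, 0).
L has direction (-2, 4, -4) through (0, 2, 5).
Common perpendicular direction n = (-2, 0, 0) × (-2, 4, -4) = (0, -8, -8).
With w = (0, 2, 5) − (-4, 4, 4) = (4, -2, 1), w · n = 8.
Distance = |w · n| / |n| = |8| / √128 ≈ 0.707.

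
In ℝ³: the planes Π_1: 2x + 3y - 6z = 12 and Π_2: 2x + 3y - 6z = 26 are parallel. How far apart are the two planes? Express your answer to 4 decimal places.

2.0000

Same normal n = (2, 3, -6) with |n| = √49; distance = |12 − 26| / |n| = 14/√49 ≈ 2.0000.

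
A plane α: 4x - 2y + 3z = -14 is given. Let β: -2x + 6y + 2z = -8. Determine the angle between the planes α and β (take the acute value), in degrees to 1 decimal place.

cos θ = |n₁·n₂| / (|n₁||n₂|) = |-14| / (√29 · √44).
θ = arccos(0.39192) ≈ 66.9°.

66.9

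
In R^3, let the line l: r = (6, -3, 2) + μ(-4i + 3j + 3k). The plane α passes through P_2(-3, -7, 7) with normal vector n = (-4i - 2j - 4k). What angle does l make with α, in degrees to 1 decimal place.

α: n·r = n·P_2 gives -4x - 2y - 4z = -2.
sin θ = |n·v| / (|n||v|) = |-2| / (√36 · √34) = 0.05717.
θ ≈ 3.3°.

3.3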